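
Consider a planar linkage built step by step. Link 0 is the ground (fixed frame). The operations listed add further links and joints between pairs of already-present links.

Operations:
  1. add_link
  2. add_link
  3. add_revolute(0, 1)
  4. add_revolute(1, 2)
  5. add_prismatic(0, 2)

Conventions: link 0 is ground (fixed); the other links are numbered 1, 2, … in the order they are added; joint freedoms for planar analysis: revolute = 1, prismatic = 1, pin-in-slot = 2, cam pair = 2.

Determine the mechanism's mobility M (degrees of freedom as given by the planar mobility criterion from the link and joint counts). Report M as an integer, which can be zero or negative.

L=1 J1=0 J2=0
add link → L=2 J1=0 J2=0
add link → L=3 J1=0 J2=0
R@0,1 dof=1 J1 → L=3 J1=1 J2=0
R@1,2 dof=1 J1 → L=3 J1=2 J2=0
P@0,2 dof=1 J1 → L=3 J1=3 J2=0
M=3(L−1)−2J1−J2=3·2−2·3−0=0

M = 0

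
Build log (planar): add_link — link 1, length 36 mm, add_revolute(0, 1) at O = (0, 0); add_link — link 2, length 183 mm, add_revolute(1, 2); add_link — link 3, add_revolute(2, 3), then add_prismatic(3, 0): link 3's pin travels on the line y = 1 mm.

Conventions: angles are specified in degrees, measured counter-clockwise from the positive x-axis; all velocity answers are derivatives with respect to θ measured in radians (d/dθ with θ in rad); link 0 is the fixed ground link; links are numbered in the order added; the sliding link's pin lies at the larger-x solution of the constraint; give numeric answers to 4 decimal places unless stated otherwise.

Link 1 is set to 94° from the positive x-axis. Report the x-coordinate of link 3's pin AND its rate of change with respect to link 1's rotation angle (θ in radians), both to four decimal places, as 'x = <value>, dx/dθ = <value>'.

geometry: r = 36 mm, L = 183 mm, e = 1 mm
crank pin P = (r cos θ, r sin θ) = (-2.511233, 35.912306)
h = r sin θ − e = 35.912306 − 1 = 34.912306
x = r cos θ + √(L² − h²) = -2.511233 + 179.638890 = 177.127657
dx/dθ = −r sin θ − h·r cos θ/√(L² − h²) (θ in radians; h = 34.912306) = -35.424255

x = 177.1277, dx/dθ = -35.4243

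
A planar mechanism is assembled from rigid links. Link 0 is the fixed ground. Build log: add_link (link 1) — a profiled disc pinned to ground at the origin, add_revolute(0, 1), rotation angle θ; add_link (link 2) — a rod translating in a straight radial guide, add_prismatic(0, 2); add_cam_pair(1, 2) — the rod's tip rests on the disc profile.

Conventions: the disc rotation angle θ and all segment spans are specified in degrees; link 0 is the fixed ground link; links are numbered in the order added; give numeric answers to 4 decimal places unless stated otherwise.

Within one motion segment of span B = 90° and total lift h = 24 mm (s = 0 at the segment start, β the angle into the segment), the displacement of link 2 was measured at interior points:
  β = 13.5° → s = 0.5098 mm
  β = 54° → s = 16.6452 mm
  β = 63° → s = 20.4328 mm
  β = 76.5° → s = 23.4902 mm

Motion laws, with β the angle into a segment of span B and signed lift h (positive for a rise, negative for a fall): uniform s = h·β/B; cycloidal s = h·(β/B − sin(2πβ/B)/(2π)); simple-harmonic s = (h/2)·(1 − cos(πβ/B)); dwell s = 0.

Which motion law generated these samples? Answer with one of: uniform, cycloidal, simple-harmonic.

candidates at β/B = r: uniform s = h·r (linear in β); cycloidal s = h·(r − sin(2πr)/(2π)); simple-harmonic s = (h/2)(1 − cos(πr))
β=13.5°: printed 0.5098 | uniform 3.6000, cycloidal 0.5098, simple-harmonic 1.3079
β=54°: printed 16.6452 | uniform 14.4000, cycloidal 16.6452, simple-harmonic 15.7082
β=63°: printed 20.4328 | uniform 16.8000, cycloidal 20.4328, simple-harmonic 19.0534
β=76.5°: printed 23.4902 | uniform 20.4000, cycloidal 23.4902, simple-harmonic 22.6921
only one law matches every sample → cycloidal

cycloidal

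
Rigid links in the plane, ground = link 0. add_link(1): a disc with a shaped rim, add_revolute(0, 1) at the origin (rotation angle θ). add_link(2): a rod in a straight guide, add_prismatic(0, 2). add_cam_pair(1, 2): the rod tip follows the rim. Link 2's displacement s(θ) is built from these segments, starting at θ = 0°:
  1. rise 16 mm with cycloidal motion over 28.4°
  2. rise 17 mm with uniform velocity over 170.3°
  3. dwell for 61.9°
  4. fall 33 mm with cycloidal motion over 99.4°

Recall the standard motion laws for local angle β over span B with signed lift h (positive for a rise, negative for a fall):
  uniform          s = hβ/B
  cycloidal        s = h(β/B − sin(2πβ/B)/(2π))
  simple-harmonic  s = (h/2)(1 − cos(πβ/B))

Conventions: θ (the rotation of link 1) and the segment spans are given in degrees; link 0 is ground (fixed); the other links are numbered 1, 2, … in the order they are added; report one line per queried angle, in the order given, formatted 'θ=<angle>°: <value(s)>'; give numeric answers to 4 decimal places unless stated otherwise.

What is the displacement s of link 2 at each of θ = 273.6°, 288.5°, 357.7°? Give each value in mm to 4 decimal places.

segment 1 (0° to 28.4°, cycloidal, h = 16) is passed completely: s = 0.0000 + (16) = 16.0000
segment 2 (28.4° to 198.7°, uniform, h = 17) is passed completely: s = 16.0000 + (17) = 33.0000
segment 3 (198.7° to 260.6°, dwell): s unchanged at 33.0000
θ = 273.6° falls in segment 4 (260.6° to 360°, cycloidal, h = -33): β = 273.6 − 260.6 = 13°, B = 99.4°; Δs = -33·(0.1308 − sin(2π·0.1308)/(2π)) = -0.4696; s = 33.0000 − 0.4696 = 32.5304
θ = 288.5° falls in segment 4 (260.6° to 360°, cycloidal, h = -33): β = 288.5 − 260.6 = 27.9°, B = 99.4°; Δs = -33·(0.2807 − sin(2π·0.2807)/(2π)) = -4.1078; s = 33.0000 − 4.1078 = 28.8922
θ = 357.7° falls in segment 4 (260.6° to 360°, cycloidal, h = -33): β = 357.7 − 260.6 = 97.1°, B = 99.4°; Δs = -33·(0.9769 − sin(2π·0.9769)/(2π)) = -32.9973; s = 33.0000 − 32.9973 = 0.0027

θ=273.6°: 32.5304
θ=288.5°: 28.8922
θ=357.7°: 0.0027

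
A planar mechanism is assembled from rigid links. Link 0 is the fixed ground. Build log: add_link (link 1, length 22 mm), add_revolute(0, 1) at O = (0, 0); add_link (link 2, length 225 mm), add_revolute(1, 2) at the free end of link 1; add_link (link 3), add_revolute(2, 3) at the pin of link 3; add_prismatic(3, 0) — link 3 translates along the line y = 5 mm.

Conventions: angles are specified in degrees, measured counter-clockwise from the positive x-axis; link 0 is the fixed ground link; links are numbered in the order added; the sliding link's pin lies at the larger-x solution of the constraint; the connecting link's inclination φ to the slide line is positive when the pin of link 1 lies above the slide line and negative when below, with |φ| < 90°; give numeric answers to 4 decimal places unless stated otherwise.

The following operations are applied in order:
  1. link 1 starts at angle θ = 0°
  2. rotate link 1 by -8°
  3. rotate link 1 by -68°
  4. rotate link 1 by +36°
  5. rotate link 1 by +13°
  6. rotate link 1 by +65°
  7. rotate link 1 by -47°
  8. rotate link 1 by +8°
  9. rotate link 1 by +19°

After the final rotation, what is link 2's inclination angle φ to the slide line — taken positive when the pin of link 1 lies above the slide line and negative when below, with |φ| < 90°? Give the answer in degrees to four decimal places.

geometry: r = 22 mm, L = 225 mm, e = 5 mm; θ starts at 0°
rotate link 1 by -8°: θ ← 0° -8° = -8°
rotate link 1 by -68°: θ ← -8° -68° = -76°
rotate link 1 by +36°: θ ← -76° +36° = -40°
rotate link 1 by +13°: θ ← -40° +13° = -27°
rotate link 1 by +65°: θ ← -27° +65° = 38°
rotate link 1 by -47°: θ ← 38° -47° = -9°
rotate link 1 by +8°: θ ← -9° +8° = -1°
rotate link 1 by +19°: θ ← -1° +19° = 18°
h = r sin θ − e = 6.798374 − 5 = 1.798374
sin φ = h / L = 1.798374 / 225 = 0.00799277
φ = arcsin(0.00799277) = 0.457957°

0.4580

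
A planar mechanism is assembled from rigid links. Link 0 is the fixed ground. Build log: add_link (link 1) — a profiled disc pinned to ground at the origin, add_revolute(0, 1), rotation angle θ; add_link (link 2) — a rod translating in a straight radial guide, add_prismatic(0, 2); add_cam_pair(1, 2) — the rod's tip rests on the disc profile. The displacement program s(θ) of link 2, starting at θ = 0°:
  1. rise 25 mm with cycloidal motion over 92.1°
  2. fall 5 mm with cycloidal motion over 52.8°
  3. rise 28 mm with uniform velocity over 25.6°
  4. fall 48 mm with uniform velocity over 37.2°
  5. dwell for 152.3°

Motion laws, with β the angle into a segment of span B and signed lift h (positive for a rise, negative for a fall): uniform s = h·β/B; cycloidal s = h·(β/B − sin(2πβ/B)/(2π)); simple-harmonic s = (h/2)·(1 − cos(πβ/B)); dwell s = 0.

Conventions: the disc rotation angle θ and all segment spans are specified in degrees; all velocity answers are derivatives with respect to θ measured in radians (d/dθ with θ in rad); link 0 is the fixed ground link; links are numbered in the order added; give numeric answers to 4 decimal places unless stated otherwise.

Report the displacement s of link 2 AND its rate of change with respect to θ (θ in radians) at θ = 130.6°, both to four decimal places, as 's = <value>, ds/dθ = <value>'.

seg 1 [0°–92.1°] cycloidal, h=25: full span → s += 25 → s = 25.0000
seg 2 [92.1°–144.9°] cycloidal, h=-5: θ=130.6° here. β=38.5, B=52.8. -5·(0.7292 − sin(2π·0.7292)/(2π)) = -4.4348 → s = 20.5652
velocity in seg [92.1°–144.9°] (cycloidal), θ in radians: β = 38.5° = 0.6720 rad, B = 52.8° = 0.9215 rad; ds/dθ = (h/B)(1 − cos(2πβ/B)) = ((-5)/0.9215)(1 − cos(2π·0.7292)) = -6.133937 mm/rad

s = 20.5652, ds/dθ = -6.1339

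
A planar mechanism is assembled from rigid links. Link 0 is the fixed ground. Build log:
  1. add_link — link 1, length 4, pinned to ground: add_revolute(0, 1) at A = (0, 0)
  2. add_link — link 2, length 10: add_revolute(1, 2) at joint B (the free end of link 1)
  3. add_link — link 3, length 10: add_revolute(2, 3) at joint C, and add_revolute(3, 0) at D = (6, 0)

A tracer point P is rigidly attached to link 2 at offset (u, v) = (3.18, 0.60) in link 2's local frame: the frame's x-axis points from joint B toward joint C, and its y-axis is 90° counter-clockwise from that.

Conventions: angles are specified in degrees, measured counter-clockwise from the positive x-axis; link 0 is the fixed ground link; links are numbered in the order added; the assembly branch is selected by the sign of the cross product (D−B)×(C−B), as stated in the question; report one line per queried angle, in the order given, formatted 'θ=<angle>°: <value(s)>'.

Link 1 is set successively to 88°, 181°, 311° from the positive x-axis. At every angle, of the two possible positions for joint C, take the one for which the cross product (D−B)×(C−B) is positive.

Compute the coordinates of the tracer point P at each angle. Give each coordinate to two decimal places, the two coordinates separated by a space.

A=(0,0), D=(6.00,0)
θ=88°: B = A + 4.00·(cos88°, sin88°) = (0.1396, 3.9976)
θ=88°: |BD| = 7.0940
θ=88°: circle(B,10.00) ∩ circle(D,10.00): a=3.5470, h=9.3498
θ=88°:   candidates: C₊=(8.3385,9.7227) cross=66.327; C₋=(-2.1989,-5.7252) cross=-66.327
θ=88°:   branch + wants cross > 0 → take C=(8.3385,9.7227) (cross=66.327)
θ=88°: ex = (C−B)/|BC| = (0.8199,0.5725); ey = (-0.5725,0.8199)
θ=88°: P = B + 3.18·ex + 0.60·ey = (2.4034,6.3101)
θ=181°: B = A + 4.00·(cos181°, sin181°) = (-3.9994, -0.0698)
θ=181°: |BD| = 9.9996
θ=181°: circle(B,10.00) ∩ circle(D,10.00): a=4.9998, h=8.6604
θ=181°:   candidates: C₊=(0.9398,8.6252) cross=86.600; C₋=(1.0608,-8.6951) cross=-86.600
θ=181°:   branch + wants cross > 0 → take C=(0.9398,8.6252) (cross=86.600)
θ=181°: ex = (C−B)/|BC| = (0.4939,0.8695); ey = (-0.8695,0.4939)
θ=181°: P = B + 3.18·ex + 0.60·ey = (-2.9504,2.9916)
θ=311°: B = A + 4.00·(cos311°, sin311°) = (2.6242, -3.0188)
θ=311°: |BD| = 4.5287
θ=311°: circle(B,10.00) ∩ circle(D,10.00): a=2.2644, h=9.7403
θ=311°:   candidates: C₊=(-2.1807,5.7511) cross=44.111; C₋=(10.8050,-8.7700) cross=-44.111
θ=311°:   branch + wants cross > 0 → take C=(-2.1807,5.7511) (cross=44.111)
θ=311°: ex = (C−B)/|BC| = (-0.4805,0.8770); ey = (-0.8770,-0.4805)
θ=311°: P = B + 3.18·ex + 0.60·ey = (0.5701,-0.5183)

θ=88°: 2.40 6.31
θ=181°: -2.95 2.99
θ=311°: 0.57 -0.52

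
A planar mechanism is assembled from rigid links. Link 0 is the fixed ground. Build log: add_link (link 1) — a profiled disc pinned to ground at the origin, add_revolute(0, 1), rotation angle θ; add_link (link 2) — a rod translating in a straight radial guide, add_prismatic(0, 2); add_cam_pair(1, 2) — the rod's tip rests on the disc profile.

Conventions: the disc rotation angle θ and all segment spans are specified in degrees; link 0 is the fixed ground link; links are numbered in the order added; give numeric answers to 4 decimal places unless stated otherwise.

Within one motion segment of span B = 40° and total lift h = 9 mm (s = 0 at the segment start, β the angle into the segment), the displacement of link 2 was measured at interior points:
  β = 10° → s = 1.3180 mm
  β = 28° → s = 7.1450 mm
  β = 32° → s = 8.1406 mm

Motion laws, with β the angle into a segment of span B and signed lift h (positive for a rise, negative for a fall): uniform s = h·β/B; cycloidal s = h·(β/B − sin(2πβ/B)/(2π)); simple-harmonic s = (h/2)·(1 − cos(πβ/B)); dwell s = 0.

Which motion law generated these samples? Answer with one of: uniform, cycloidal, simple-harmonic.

candidates at β/B = r: uniform s = h·r (linear in β); cycloidal s = h·(r − sin(2πr)/(2π)); simple-harmonic s = (h/2)(1 − cos(πr))
β=10°: printed 1.3180 | uniform 2.2500, cycloidal 0.8176, simple-harmonic 1.3180
β=28°: printed 7.1450 | uniform 6.3000, cycloidal 7.6623, simple-harmonic 7.1450
β=32°: printed 8.1406 | uniform 7.2000, cycloidal 8.5623, simple-harmonic 8.1406
only one law matches every sample → simple-harmonic

simple-harmonic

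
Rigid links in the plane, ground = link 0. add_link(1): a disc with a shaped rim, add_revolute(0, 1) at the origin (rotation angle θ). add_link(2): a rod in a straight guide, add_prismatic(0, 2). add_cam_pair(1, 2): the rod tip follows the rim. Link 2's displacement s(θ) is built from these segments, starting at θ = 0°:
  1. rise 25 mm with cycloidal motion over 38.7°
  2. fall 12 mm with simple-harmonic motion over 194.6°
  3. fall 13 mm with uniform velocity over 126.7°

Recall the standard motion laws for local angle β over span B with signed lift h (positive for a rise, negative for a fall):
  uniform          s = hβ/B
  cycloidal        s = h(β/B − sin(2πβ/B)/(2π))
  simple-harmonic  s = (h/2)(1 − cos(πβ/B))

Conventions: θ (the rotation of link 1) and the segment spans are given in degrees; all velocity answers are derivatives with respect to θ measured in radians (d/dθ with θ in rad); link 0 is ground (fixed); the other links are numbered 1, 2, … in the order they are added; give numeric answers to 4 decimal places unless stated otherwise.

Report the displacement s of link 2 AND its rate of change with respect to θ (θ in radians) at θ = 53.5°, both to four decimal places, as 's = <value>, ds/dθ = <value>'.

segment 1 (0° to 38.7°, cycloidal, h = 25) is passed completely: s = 0.0000 + (25) = 25.0000
θ = 53.5° falls in segment 2 (38.7° to 233.3°, simple-harmonic, h = -12): β = 53.5 − 38.7 = 14.8°, B = 194.6°; Δs = -12/2·(1 − cos(π·0.0761)) = -0.1704; s = 25.0000 − 0.1704 = 24.8296
velocity in seg [38.7°–233.3°] (simple-harmonic), θ in radians: β = 14.8° = 0.2583 rad, B = 194.6° = 3.3964 rad; ds/dθ = (πh/(2B)) sin(πβ/B) = (π·(-12)/(2·3.3964)) sin(π·0.0761) = -1.313438 mm/rad

s = 24.8296, ds/dθ = -1.3134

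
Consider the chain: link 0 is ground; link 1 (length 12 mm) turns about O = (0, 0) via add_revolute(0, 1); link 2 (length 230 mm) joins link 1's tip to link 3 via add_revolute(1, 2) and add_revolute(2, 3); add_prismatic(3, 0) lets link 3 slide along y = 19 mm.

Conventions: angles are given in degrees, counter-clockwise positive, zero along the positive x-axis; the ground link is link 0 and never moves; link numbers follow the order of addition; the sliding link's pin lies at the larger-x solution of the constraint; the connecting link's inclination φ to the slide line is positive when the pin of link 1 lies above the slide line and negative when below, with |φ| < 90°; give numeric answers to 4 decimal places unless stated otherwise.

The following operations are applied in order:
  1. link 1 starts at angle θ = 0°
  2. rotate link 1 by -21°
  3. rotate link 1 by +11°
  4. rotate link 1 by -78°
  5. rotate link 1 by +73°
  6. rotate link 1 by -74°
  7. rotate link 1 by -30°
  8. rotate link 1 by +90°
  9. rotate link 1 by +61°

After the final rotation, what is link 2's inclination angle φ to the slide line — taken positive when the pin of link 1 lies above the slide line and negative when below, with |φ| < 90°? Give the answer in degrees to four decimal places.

geometry: r = 12 mm, L = 230 mm, e = 19 mm; θ starts at 0°
rotate link 1 by -21°: θ ← 0° -21° = -21°
rotate link 1 by +11°: θ ← -21° +11° = -10°
rotate link 1 by -78°: θ ← -10° -78° = -88°
rotate link 1 by +73°: θ ← -88° +73° = -15°
rotate link 1 by -74°: θ ← -15° -74° = -89°
rotate link 1 by -30°: θ ← -89° -30° = -119°
rotate link 1 by +90°: θ ← -119° +90° = -29°
rotate link 1 by +61°: θ ← -29° +61° = 32°
h = r sin θ − e = 6.359031 − 19 = -12.640969
sin φ = h / L = -12.640969 / 230 = -0.05496073
φ = arcsin(-0.05496073) = -3.150606°

-3.1506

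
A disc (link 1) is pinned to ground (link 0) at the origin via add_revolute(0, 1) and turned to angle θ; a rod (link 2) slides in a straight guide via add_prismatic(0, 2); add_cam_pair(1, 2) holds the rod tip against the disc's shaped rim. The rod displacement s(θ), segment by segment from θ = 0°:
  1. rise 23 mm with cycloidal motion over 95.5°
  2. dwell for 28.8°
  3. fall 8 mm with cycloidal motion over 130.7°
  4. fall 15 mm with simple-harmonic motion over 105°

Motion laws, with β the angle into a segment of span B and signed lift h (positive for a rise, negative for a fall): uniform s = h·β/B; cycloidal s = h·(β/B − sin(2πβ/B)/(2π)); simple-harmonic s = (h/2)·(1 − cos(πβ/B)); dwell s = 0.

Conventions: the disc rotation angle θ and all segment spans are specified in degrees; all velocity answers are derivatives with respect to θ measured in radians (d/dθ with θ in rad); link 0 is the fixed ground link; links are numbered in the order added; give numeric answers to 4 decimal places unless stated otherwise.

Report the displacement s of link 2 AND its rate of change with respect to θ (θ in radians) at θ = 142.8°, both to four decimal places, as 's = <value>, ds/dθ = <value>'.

segment 1 (0° to 95.5°, cycloidal, h = 23) is passed completely: s = 0.0000 + (23) = 23.0000
segment 2 (95.5° to 124.3°, dwell): s unchanged at 23.0000
θ = 142.8° falls in segment 3 (124.3° to 255°, cycloidal, h = -8): β = 142.8 − 124.3 = 18.5°, B = 130.7°; Δs = -8·(0.1415 − sin(2π·0.1415)/(2π)) = -0.1435; s = 23.0000 − 0.1435 = 22.8565
velocity in seg [124.3°–255°] (cycloidal), θ in radians: β = 18.5° = 0.3229 rad, B = 130.7° = 2.2811 rad; ds/dθ = (h/B)(1 − cos(2πβ/B)) = ((-8)/2.2811)(1 − cos(2π·0.1415)) = -1.297903 mm/rad

s = 22.8565, ds/dθ = -1.2979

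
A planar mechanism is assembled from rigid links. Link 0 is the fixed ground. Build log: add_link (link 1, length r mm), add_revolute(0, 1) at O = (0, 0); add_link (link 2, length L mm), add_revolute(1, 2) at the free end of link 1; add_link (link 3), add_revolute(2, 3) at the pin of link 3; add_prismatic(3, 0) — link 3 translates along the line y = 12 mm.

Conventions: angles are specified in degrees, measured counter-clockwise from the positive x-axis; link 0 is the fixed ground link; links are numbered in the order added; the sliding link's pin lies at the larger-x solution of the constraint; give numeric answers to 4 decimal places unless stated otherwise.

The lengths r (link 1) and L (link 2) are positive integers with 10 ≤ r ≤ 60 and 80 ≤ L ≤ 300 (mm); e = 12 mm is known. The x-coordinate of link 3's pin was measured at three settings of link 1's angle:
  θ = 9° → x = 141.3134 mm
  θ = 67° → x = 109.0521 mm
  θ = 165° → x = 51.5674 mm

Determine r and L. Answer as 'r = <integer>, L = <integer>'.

constraint per measurement: (x − r cos θ)² + (r sin θ − e)² = L²
subtracting the θ₁ and θ₂ equations cancels the r² and L² terms:
r = (x₁² − x₂²) / (2[(x₁cos θ₁ + e sin θ₁) − (x₂cos θ₂ + e sin θ₂)]) = 46.0000 → r = 46
L² = (x₁ − r cos θ₁)² + (r sin θ₁ − e)² = 9216.0024 → L = 96.0000 → L = 96
check at θ₃=165°: x = 51.5674 (printed 51.5674) ✓

r = 46, L = 96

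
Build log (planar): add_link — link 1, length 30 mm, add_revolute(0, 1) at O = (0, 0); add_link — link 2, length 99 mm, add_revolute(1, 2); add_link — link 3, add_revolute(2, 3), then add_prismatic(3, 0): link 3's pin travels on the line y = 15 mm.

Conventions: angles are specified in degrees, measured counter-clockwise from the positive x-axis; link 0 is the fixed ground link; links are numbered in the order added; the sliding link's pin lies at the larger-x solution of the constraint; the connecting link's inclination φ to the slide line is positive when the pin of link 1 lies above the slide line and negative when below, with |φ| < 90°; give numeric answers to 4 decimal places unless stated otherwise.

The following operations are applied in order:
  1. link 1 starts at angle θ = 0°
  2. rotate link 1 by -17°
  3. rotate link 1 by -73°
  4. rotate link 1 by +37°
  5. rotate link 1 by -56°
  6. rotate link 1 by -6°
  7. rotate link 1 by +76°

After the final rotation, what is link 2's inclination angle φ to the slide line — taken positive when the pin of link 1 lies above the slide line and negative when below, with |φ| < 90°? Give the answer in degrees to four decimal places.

geometry: r = 30 mm, L = 99 mm, e = 15 mm; θ starts at 0°
rotate link 1 by -17°: θ ← 0° -17° = -17°
rotate link 1 by -73°: θ ← -17° -73° = -90°
rotate link 1 by +37°: θ ← -90° +37° = -53°
rotate link 1 by -56°: θ ← -53° -56° = -109°
rotate link 1 by -6°: θ ← -109° -6° = -115°
rotate link 1 by +76°: θ ← -115° +76° = -39°
h = r sin θ − e = -18.879612 − 15 = -33.879612
sin φ = h / L = -33.879612 / 99 = -0.34221830
φ = arcsin(-0.34221830) = -20.012083°

-20.0121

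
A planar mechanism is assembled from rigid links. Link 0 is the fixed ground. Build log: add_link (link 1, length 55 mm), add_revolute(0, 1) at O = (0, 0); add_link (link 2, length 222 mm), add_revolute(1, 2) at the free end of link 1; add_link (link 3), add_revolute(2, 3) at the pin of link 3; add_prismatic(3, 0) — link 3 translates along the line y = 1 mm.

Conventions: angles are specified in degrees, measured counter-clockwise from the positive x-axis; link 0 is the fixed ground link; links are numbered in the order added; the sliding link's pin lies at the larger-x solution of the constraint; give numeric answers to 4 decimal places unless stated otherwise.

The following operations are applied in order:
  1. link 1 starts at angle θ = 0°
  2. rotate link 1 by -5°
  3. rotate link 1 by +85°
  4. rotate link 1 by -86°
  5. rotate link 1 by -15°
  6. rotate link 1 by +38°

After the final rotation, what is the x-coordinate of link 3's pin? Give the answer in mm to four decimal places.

geometry: r = 55 mm, L = 222 mm, e = 1 mm; θ starts at 0°
rotate link 1 by -5°: θ ← 0° -5° = -5°
rotate link 1 by +85°: θ ← -5° +85° = 80°
rotate link 1 by -86°: θ ← 80° -86° = -6°
rotate link 1 by -15°: θ ← -6° -15° = -21°
rotate link 1 by +38°: θ ← -21° +38° = 17°
crank pin P = (r cos θ, r sin θ) = (52.596762, 16.080444)
h = r sin θ − e = 16.080444 − 1 = 15.080444
x = r cos θ + √(L² − h²) = 52.596762 + 221.487201 = 274.083963

274.0840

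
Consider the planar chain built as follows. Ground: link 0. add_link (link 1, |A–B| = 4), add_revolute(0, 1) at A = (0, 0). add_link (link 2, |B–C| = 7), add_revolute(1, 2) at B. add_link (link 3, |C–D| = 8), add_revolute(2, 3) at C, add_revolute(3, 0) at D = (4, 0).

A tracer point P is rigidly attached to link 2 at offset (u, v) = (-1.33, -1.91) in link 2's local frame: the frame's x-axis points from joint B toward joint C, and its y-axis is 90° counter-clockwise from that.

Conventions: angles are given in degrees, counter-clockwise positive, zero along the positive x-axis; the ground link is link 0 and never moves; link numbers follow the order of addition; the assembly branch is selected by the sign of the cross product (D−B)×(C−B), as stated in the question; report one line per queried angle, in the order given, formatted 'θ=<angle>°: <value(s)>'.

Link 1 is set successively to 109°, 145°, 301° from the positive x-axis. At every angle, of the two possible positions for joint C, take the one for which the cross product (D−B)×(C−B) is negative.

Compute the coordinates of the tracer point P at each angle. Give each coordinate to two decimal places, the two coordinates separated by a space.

A=(0,0), D=(4.00,0)
θ=109°: B = A + 4.00·(cos109°, sin109°) = (-1.3023, 3.7821)
θ=109°: |BD| = 6.5129
θ=109°: circle(B,7.00) ∩ circle(D,8.00): a=2.1049, h=6.6760
θ=109°:   candidates: C₊=(4.2882,7.9948) cross=43.480; C₋=(-3.4654,-2.8753) cross=-43.480
θ=109°:   branch - wants cross < 0 → take C=(-3.4654,-2.8753) (cross=-43.480)
θ=109°: ex = (C−B)/|BC| = (-0.3090,-0.9511); ey = (0.9511,-0.3090)
θ=109°: P = B + -1.33·ex + -1.91·ey = (-2.7078,5.6372)
θ=145°: B = A + 4.00·(cos145°, sin145°) = (-3.2766, 2.2943)
θ=145°: |BD| = 7.6297
θ=145°: circle(B,7.00) ∩ circle(D,8.00): a=2.8319, h=6.4016
θ=145°:   candidates: C₊=(1.3492,7.5481) cross=48.843; C₋=(-2.5008,-4.6626) cross=-48.843
θ=145°:   branch - wants cross < 0 → take C=(-2.5008,-4.6626) (cross=-48.843)
θ=145°: ex = (C−B)/|BC| = (0.1108,-0.9938); ey = (0.9938,0.1108)
θ=145°: P = B + -1.33·ex + -1.91·ey = (-5.3222,3.4044)
θ=301°: B = A + 4.00·(cos301°, sin301°) = (2.0602, -3.4287)
θ=301°: |BD| = 3.9394
θ=301°: circle(B,7.00) ∩ circle(D,8.00): a=0.0658, h=6.9997
θ=301°:   candidates: C₊=(-3.9996,0.0755) cross=27.574; C₋=(8.1848,-6.8182) cross=-27.574
θ=301°:   branch - wants cross < 0 → take C=(8.1848,-6.8182) (cross=-27.574)
θ=301°: ex = (C−B)/|BC| = (0.8749,-0.4842); ey = (0.4842,0.8749)
θ=301°: P = B + -1.33·ex + -1.91·ey = (-0.0284,-4.4558)

θ=109°: -2.71 5.64
θ=145°: -5.32 3.40
θ=301°: -0.03 -4.46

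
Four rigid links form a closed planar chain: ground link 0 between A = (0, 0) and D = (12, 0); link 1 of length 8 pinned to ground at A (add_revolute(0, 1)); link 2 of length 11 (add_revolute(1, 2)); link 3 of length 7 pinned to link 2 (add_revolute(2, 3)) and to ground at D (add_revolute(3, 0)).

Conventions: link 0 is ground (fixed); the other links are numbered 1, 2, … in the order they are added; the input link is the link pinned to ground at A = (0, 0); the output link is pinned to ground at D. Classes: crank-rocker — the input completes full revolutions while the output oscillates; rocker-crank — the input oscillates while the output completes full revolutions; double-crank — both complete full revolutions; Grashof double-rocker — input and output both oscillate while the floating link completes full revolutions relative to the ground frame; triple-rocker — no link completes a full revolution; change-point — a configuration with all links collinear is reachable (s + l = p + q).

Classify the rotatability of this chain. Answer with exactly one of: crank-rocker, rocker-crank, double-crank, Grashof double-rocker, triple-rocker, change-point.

lengths: ground=12, input=8, coupler=11, output=7
sorted: s=7 (shortest), l=12 (longest), p+q=19
s + l = 19 vs p + q = 19
s + l = p + q → change-point (collinear configuration reachable)

change-point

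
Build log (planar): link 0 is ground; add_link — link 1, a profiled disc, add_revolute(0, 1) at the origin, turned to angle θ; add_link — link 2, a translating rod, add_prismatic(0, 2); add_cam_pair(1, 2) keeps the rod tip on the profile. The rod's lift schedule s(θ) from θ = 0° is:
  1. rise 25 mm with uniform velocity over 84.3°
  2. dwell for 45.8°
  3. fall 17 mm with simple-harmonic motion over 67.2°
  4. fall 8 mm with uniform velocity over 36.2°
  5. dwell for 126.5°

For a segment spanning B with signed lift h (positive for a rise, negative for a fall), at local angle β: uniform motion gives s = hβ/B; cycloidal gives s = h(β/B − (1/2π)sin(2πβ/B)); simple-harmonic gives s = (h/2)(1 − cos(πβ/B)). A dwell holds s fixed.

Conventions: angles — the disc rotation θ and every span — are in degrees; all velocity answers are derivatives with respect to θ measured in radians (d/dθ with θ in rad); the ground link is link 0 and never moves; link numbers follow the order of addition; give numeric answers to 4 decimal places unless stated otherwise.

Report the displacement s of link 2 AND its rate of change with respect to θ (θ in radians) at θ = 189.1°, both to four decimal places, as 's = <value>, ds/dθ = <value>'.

seg 1 [0°–84.3°] uniform, h=25: full span → s += 25 → s = 25.0000
seg 2 [84.3°–130.1°] dwell: s stays 25.0000
seg 3 [130.1°–197.3°] simple-harmonic, h=-17: θ=189.1° here. β=59, B=67.2. -17/2·(1 − cos(π·0.8780)) = -16.3830 → s = 8.6170
velocity in seg [130.1°–197.3°] (simple-harmonic), θ in radians: β = 59° = 1.0297 rad, B = 67.2° = 1.1729 rad; ds/dθ = (πh/(2B)) sin(πβ/B) = (π·(-17)/(2·1.1729)) sin(π·0.8780) = -8.515829 mm/rad

s = 8.6170, ds/dθ = -8.5158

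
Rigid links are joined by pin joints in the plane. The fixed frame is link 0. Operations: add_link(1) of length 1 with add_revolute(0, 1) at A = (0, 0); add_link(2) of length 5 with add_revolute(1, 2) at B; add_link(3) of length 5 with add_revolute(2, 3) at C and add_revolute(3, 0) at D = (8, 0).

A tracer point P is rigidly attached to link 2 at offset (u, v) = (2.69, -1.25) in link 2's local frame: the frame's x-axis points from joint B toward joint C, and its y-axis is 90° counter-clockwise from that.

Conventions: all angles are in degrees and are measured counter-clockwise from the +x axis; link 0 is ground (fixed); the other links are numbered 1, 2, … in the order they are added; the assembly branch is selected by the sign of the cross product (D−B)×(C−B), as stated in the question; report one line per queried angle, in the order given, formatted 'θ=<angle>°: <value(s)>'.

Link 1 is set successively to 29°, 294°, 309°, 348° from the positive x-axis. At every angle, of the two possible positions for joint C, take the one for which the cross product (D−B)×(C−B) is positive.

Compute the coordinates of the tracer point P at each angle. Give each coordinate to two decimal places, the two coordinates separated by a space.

A=(0,0), D=(8.00,0)
θ=29°: B = A + 1.00·(cos29°, sin29°) = (0.8746, 0.4848)
θ=29°: |BD| = 7.1419
θ=29°: circle(B,5.00) ∩ circle(D,5.00): a=3.5709, h=3.4998
θ=29°:   candidates: C₊=(4.6749,3.7341) cross=24.995; C₋=(4.1997,-3.2493) cross=-24.995
θ=29°:   branch + wants cross > 0 → take C=(4.6749,3.7341) (cross=24.995)
θ=29°: ex = (C−B)/|BC| = (0.7601,0.6499); ey = (-0.6499,0.7601)
θ=29°: P = B + 2.69·ex + -1.25·ey = (3.7315,1.2829)
θ=294°: B = A + 1.00·(cos294°, sin294°) = (0.4067, -0.9135)
θ=294°: |BD| = 7.6480
θ=294°: circle(B,5.00) ∩ circle(D,5.00): a=3.8240, h=3.2213
θ=294°:   candidates: C₊=(3.8186,2.7415) cross=24.637; C₋=(4.5882,-3.6550) cross=-24.637
θ=294°:   branch + wants cross > 0 → take C=(3.8186,2.7415) (cross=24.637)
θ=294°: ex = (C−B)/|BC| = (0.6824,0.7310); ey = (-0.7310,0.6824)
θ=294°: P = B + 2.69·ex + -1.25·ey = (3.1561,0.1999)
θ=309°: B = A + 1.00·(cos309°, sin309°) = (0.6293, -0.7771)
θ=309°: |BD| = 7.4115
θ=309°: circle(B,5.00) ∩ circle(D,5.00): a=3.7058, h=3.3567
θ=309°:   candidates: C₊=(3.9627,2.9496) cross=24.878; C₋=(4.6666,-3.7267) cross=-24.878
θ=309°:   branch + wants cross > 0 → take C=(3.9627,2.9496) (cross=24.878)
θ=309°: ex = (C−B)/|BC| = (0.6667,0.7453); ey = (-0.7453,0.6667)
θ=309°: P = B + 2.69·ex + -1.25·ey = (3.3544,0.3945)
θ=348°: B = A + 1.00·(cos348°, sin348°) = (0.9781, -0.2079)
θ=348°: |BD| = 7.0249
θ=348°: circle(B,5.00) ∩ circle(D,5.00): a=3.5125, h=3.5585
θ=348°:   candidates: C₊=(4.3838,3.4529) cross=24.998; C₋=(4.5944,-3.6609) cross=-24.998
θ=348°:   branch + wants cross > 0 → take C=(4.3838,3.4529) (cross=24.998)
θ=348°: ex = (C−B)/|BC| = (0.6811,0.7322); ey = (-0.7322,0.6811)
θ=348°: P = B + 2.69·ex + -1.25·ey = (3.7256,0.9102)

θ=29°: 3.73 1.28
θ=294°: 3.16 0.20
θ=309°: 3.35 0.39
θ=348°: 3.73 0.91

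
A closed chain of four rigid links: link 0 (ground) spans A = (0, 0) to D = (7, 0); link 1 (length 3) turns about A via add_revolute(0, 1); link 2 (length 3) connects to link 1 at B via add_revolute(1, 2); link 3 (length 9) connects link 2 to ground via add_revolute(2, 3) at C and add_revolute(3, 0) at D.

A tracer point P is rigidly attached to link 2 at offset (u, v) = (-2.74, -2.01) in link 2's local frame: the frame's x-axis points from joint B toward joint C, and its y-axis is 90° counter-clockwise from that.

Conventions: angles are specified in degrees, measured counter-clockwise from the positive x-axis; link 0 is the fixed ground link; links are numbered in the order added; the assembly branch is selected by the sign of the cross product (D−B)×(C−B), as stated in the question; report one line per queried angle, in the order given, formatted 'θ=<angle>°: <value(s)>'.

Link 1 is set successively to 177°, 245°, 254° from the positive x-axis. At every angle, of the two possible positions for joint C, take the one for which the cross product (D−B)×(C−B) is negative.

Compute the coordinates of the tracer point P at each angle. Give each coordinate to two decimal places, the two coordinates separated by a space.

A=(0,0), D=(7.00,0)
θ=177°: B = A + 3.00·(cos177°, sin177°) = (-2.9959, 0.1570)
θ=177°: |BD| = 9.9971
θ=177°: circle(B,3.00) ∩ circle(D,9.00): a=1.3975, h=2.6546
θ=177°:   candidates: C₊=(-1.5568,2.7893) cross=26.538; C₋=(-1.6402,-2.5192) cross=-26.538
θ=177°:   branch - wants cross < 0 → take C=(-1.6402,-2.5192) (cross=-26.538)
θ=177°: ex = (C−B)/|BC| = (0.4519,-0.8921); ey = (0.8921,0.4519)
θ=177°: P = B + -2.74·ex + -2.01·ey = (-6.0271,1.6930)
θ=245°: B = A + 3.00·(cos245°, sin245°) = (-1.2679, -2.7189)
θ=245°: |BD| = 8.7034
θ=245°: circle(B,3.00) ∩ circle(D,9.00): a=0.2154, h=2.9923
θ=245°:   candidates: C₊=(-1.9980,0.1909) cross=26.043; C₋=(-0.1284,-5.4941) cross=-26.043
θ=245°:   branch - wants cross < 0 → take C=(-0.1284,-5.4941) (cross=-26.043)
θ=245°: ex = (C−B)/|BC| = (0.3798,-0.9251); ey = (0.9251,0.3798)
θ=245°: P = B + -2.74·ex + -2.01·ey = (-4.1679,-0.9477)
θ=254°: B = A + 3.00·(cos254°, sin254°) = (-0.8269, -2.8838)
θ=254°: |BD| = 8.3413
θ=254°: circle(B,3.00) ∩ circle(D,9.00): a=-0.1453, h=2.9965
θ=254°:   candidates: C₊=(-1.9992,-0.1223) cross=24.994; C₋=(0.0727,-5.7457) cross=-24.994
θ=254°:   branch - wants cross < 0 → take C=(0.0727,-5.7457) (cross=-24.994)
θ=254°: ex = (C−B)/|BC| = (0.2999,-0.9540); ey = (0.9540,0.2999)
θ=254°: P = B + -2.74·ex + -2.01·ey = (-3.5661,-0.8727)

θ=177°: -6.03 1.69
θ=245°: -4.17 -0.95
θ=254°: -3.57 -0.87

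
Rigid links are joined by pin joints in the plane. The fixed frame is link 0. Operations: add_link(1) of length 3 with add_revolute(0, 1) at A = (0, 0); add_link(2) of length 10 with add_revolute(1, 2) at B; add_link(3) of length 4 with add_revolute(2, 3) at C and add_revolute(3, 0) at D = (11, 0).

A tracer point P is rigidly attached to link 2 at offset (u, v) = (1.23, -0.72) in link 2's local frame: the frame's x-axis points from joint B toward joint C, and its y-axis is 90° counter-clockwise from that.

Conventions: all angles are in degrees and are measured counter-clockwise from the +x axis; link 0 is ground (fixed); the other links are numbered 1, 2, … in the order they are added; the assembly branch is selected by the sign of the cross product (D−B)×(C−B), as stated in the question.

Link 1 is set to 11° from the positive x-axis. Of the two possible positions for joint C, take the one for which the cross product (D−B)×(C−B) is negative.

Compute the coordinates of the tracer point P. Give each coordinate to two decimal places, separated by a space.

A=(0,0), D=(11.00,0)
B = A + 3.00·(cos11°, sin11°) = (2.9449, 0.5724)
|BD| = 8.0754
circle(B,10.00) ∩ circle(D,4.00): a=9.2387, h=3.8271
  candidates: C₊=(12.4316,3.7350) cross=30.906; C₋=(11.8890,-3.9000) cross=-30.906
  branch - wants cross < 0 → take C=(11.8890,-3.9000) (cross=-30.906)
ex = (C−B)/|BC| = (0.8944,-0.4472); ey = (0.4472,0.8944)
P = B + 1.23·ex + -0.72·ey = (3.7230,-0.6217)

3.72 -0.62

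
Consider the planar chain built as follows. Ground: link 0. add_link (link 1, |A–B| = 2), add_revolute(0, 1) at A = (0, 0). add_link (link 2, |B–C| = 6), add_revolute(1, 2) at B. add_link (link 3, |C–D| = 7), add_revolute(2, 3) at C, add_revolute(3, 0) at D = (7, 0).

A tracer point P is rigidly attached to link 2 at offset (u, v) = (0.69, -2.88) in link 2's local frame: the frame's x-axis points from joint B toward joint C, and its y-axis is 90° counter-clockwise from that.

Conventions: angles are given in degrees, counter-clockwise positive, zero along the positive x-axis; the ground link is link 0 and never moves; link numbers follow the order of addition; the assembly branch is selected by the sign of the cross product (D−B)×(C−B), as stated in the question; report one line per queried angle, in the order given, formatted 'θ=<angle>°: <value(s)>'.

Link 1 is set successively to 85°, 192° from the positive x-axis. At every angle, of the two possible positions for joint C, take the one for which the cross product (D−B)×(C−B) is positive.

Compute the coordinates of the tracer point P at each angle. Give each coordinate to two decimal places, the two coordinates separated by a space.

A=(0,0), D=(7.00,0)
θ=85°: B = A + 2.00·(cos85°, sin85°) = (0.1743, 1.9924)
θ=85°: |BD| = 7.1105
θ=85°: circle(B,6.00) ∩ circle(D,7.00): a=2.6411, h=5.3874
θ=85°:   candidates: C₊=(4.2192,6.4240) cross=38.308; C₋=(1.2001,-3.9193) cross=-38.308
θ=85°:   branch + wants cross > 0 → take C=(4.2192,6.4240) (cross=38.308)
θ=85°: ex = (C−B)/|BC| = (0.6741,0.7386); ey = (-0.7386,0.6741)
θ=85°: P = B + 0.69·ex + -2.88·ey = (2.7666,0.5605)
θ=192°: B = A + 2.00·(cos192°, sin192°) = (-1.9563, -0.4158)
θ=192°: |BD| = 8.9659
θ=192°: circle(B,6.00) ∩ circle(D,7.00): a=3.7580, h=4.6773
θ=192°:   candidates: C₊=(1.5807,4.4308) cross=41.937; C₋=(2.0146,-4.9138) cross=-41.937
θ=192°:   branch + wants cross > 0 → take C=(1.5807,4.4308) (cross=41.937)
θ=192°: ex = (C−B)/|BC| = (0.5895,0.8078); ey = (-0.8078,0.5895)
θ=192°: P = B + 0.69·ex + -2.88·ey = (0.7768,-1.5562)

θ=85°: 2.77 0.56
θ=192°: 0.78 -1.56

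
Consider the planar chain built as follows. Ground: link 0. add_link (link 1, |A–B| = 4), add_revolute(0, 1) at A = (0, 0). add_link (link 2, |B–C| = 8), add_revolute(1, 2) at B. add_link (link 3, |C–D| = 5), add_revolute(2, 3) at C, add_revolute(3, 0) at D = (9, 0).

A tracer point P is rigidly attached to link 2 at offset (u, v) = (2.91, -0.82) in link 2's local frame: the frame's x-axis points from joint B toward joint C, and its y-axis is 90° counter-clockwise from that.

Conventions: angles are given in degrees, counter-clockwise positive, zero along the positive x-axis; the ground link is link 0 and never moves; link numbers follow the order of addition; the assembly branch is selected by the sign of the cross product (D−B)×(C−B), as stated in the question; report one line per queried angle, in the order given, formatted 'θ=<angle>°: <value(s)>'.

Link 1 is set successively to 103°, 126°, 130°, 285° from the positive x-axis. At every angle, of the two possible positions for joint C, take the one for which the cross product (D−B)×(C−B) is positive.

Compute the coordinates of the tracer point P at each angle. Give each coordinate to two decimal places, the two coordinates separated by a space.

A=(0,0), D=(9.00,0)
θ=103°: B = A + 4.00·(cos103°, sin103°) = (-0.8998, 3.8975)
θ=103°: |BD| = 10.6394
θ=103°: circle(B,8.00) ∩ circle(D,5.00): a=7.1525, h=3.5835
θ=103°:   candidates: C₊=(7.0682,4.6118) cross=38.127; C₋=(4.4428,-2.0571) cross=-38.127
θ=103°:   branch + wants cross > 0 → take C=(7.0682,4.6118) (cross=38.127)
θ=103°: ex = (C−B)/|BC| = (0.9960,0.0893); ey = (-0.0893,0.9960)
θ=103°: P = B + 2.91·ex + -0.82·ey = (2.0718,3.3406)
θ=126°: B = A + 4.00·(cos126°, sin126°) = (-2.3511, 3.2361)
θ=126°: |BD| = 11.8034
θ=126°: circle(B,8.00) ∩ circle(D,5.00): a=7.5538, h=2.6345
θ=126°:   candidates: C₊=(5.6355,3.6986) cross=31.096; C₋=(4.1909,-1.3684) cross=-31.096
θ=126°:   branch + wants cross > 0 → take C=(5.6355,3.6986) (cross=31.096)
θ=126°: ex = (C−B)/|BC| = (0.9983,0.0578); ey = (-0.0578,0.9983)
θ=126°: P = B + 2.91·ex + -0.82·ey = (0.6014,2.5857)
θ=130°: B = A + 4.00·(cos130°, sin130°) = (-2.5712, 3.0642)
θ=130°: |BD| = 11.9700
θ=130°: circle(B,8.00) ∩ circle(D,5.00): a=7.6141, h=2.4548
θ=130°:   candidates: C₊=(5.4176,3.4881) cross=29.384; C₋=(4.1608,-1.2579) cross=-29.384
θ=130°:   branch + wants cross > 0 → take C=(5.4176,3.4881) (cross=29.384)
θ=130°: ex = (C−B)/|BC| = (0.9986,0.0530); ey = (-0.0530,0.9986)
θ=130°: P = B + 2.91·ex + -0.82·ey = (0.3782,2.3995)
θ=285°: B = A + 4.00·(cos285°, sin285°) = (1.0353, -3.8637)
θ=285°: |BD| = 8.8524
θ=285°: circle(B,8.00) ∩ circle(D,5.00): a=6.6290, h=4.4784
θ=285°:   candidates: C₊=(5.0449,3.0589) cross=39.645; C₋=(8.9542,-4.9998) cross=-39.645
θ=285°:   branch + wants cross > 0 → take C=(5.0449,3.0589) (cross=39.645)
θ=285°: ex = (C−B)/|BC| = (0.5012,0.8653); ey = (-0.8653,0.5012)
θ=285°: P = B + 2.91·ex + -0.82·ey = (3.2033,-1.7566)

θ=103°: 2.07 3.34
θ=126°: 0.60 2.59
θ=130°: 0.38 2.40
θ=285°: 3.20 -1.76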